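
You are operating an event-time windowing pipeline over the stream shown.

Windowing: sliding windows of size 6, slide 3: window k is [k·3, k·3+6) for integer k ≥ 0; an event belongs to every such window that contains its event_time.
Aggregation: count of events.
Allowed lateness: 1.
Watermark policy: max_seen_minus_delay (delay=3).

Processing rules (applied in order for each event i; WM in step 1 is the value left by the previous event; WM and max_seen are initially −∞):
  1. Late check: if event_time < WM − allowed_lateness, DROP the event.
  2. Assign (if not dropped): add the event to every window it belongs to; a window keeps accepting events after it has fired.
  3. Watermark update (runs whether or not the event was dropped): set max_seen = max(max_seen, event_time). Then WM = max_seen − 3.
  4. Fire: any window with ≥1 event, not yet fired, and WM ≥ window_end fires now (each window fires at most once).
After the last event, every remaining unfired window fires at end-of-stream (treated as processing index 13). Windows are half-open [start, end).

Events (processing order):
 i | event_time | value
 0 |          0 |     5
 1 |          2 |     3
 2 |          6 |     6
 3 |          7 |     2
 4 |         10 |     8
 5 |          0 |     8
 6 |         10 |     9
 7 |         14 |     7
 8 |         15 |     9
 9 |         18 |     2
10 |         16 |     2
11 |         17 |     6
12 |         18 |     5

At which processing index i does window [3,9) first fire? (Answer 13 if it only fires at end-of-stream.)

7

i=0 t=0 v=5: → [0,6); WM=-3
i=1 t=2 v=3: → [0,6); WM=-1
i=2 t=6 v=6: → [6,12),[3,9); WM=3
i=3 t=7 v=2: → [6,12),[3,9); WM=4
i=4 t=10 v=8: → [9,15),[6,12); WM=7; [0,6) fires=2
i=5 t=0 v=8: DROP (t<7-1); WM=7
i=6 t=10 v=9: → [9,15),[6,12); WM=7
i=7 t=14 v=7: → [12,18),[9,15); WM=11; [3,9) fires=2
i=8 t=15 v=9: → [15,21),[12,18); WM=12; [6,12) fires=4
i=9 t=18 v=2: → [18,24),[15,21); WM=15; [9,15) fires=3
i=10 t=16 v=2: → [15,21),[12,18); WM=15
i=11 t=17 v=6: → [15,21),[12,18); WM=15
i=12 t=18 v=5: → [18,24),[15,21); WM=15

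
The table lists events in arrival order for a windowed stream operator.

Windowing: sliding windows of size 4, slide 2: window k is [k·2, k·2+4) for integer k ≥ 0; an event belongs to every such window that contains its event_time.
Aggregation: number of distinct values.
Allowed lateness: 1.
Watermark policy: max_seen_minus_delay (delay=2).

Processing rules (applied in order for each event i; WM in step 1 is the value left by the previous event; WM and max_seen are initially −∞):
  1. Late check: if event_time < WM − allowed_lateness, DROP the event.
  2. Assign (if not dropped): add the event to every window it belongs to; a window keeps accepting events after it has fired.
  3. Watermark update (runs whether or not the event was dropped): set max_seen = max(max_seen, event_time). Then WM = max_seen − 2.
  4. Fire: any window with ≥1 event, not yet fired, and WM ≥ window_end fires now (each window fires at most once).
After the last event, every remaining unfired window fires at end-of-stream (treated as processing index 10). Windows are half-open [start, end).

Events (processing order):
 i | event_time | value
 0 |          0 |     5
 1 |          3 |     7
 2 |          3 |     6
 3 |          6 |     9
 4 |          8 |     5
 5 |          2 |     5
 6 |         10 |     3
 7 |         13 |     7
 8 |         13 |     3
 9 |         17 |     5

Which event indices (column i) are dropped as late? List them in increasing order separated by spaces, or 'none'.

i=0 t=0 v=5: → [0,4); WM=-2
i=1 t=3 v=7: → [2,6),[0,4); WM=1
i=2 t=3 v=6: → [2,6),[0,4); WM=1
i=3 t=6 v=9: → [6,10),[4,8); WM=4; [0,4) fires=3
i=4 t=8 v=5: → [8,12),[6,10); WM=6; [2,6) fires=2
i=5 t=2 v=5: DROP (t<6-1); WM=6
i=6 t=10 v=3: → [10,14),[8,12); WM=8; [4,8) fires=1
i=7 t=13 v=7: → [12,16),[10,14); WM=11; [6,10) fires=2
i=8 t=13 v=3: → [12,16),[10,14); WM=11
i=9 t=17 v=5: → [16,20),[14,18); WM=15; [8,12) fires=2 [10,14) fires=2

5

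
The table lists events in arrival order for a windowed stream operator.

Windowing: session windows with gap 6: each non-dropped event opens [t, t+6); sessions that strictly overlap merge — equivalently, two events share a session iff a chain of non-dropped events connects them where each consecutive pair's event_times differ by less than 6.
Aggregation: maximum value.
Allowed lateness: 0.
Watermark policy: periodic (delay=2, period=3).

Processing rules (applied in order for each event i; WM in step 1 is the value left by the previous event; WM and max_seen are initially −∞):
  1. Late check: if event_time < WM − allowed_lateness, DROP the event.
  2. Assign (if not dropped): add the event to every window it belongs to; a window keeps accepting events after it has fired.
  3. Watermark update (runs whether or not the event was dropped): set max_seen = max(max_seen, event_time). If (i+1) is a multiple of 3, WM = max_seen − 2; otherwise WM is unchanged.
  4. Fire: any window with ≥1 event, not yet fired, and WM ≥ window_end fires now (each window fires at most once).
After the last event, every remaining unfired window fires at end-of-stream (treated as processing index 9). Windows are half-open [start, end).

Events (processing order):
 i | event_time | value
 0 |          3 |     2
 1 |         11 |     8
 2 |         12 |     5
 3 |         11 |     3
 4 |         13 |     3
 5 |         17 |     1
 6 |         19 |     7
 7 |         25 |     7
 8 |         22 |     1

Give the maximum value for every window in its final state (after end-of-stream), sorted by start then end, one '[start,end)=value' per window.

[3,9)=2 [11,31)=8

i=0 t=3 v=2: → [3,9); WM=−∞
i=1 t=11 v=8: → [11,17); WM=−∞
i=2 t=12 v=5: → [11,18); WM=10
i=3 t=11 v=3: → [11,18); WM=10
i=4 t=13 v=3: → [11,19); WM=10
i=5 t=17 v=1: → [11,23); WM=15
i=6 t=19 v=7: → [11,25); WM=15
i=7 t=25 v=7: → [25,31); WM=15
i=8 t=22 v=1: → [11,31); WM=23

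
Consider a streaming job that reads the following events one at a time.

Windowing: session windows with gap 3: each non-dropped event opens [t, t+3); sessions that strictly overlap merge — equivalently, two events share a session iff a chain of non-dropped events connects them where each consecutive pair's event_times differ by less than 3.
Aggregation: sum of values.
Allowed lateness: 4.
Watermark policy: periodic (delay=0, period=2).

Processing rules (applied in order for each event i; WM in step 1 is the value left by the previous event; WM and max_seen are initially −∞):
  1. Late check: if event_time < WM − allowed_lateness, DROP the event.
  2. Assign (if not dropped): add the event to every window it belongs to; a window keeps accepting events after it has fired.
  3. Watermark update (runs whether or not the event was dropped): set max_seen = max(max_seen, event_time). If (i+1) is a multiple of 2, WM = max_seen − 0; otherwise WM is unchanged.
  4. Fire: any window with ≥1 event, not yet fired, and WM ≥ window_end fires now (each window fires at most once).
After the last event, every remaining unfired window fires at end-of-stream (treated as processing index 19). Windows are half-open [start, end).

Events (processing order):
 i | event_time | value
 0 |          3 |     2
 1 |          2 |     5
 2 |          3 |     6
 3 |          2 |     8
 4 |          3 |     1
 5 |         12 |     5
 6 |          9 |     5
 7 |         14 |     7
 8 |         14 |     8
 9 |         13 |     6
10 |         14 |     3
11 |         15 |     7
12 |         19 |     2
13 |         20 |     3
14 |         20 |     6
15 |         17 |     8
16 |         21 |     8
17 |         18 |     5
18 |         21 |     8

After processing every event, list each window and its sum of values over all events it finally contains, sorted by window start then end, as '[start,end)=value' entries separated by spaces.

[2,6)=22 [9,12)=5 [12,24)=76

i=0 t=3 v=2: → [3,6); WM=−∞
i=1 t=2 v=5: → [2,6); WM=3
i=2 t=3 v=6: → [2,6); WM=3
i=3 t=2 v=8: → [2,6); WM=3
i=4 t=3 v=1: → [2,6); WM=3
i=5 t=12 v=5: → [12,15); WM=12
i=6 t=9 v=5: → [9,12); WM=12
i=7 t=14 v=7: → [12,17); WM=14
i=8 t=14 v=8: → [12,17); WM=14
i=9 t=13 v=6: → [12,17); WM=14
i=10 t=14 v=3: → [12,17); WM=14
i=11 t=15 v=7: → [12,18); WM=15
i=12 t=19 v=2: → [19,22); WM=15
i=13 t=20 v=3: → [19,23); WM=20
i=14 t=20 v=6: → [19,23); WM=20
i=15 t=17 v=8: → [12,23); WM=20
i=16 t=21 v=8: → [12,24); WM=20
i=17 t=18 v=5: → [12,24); WM=21
i=18 t=21 v=8: → [12,24); WM=21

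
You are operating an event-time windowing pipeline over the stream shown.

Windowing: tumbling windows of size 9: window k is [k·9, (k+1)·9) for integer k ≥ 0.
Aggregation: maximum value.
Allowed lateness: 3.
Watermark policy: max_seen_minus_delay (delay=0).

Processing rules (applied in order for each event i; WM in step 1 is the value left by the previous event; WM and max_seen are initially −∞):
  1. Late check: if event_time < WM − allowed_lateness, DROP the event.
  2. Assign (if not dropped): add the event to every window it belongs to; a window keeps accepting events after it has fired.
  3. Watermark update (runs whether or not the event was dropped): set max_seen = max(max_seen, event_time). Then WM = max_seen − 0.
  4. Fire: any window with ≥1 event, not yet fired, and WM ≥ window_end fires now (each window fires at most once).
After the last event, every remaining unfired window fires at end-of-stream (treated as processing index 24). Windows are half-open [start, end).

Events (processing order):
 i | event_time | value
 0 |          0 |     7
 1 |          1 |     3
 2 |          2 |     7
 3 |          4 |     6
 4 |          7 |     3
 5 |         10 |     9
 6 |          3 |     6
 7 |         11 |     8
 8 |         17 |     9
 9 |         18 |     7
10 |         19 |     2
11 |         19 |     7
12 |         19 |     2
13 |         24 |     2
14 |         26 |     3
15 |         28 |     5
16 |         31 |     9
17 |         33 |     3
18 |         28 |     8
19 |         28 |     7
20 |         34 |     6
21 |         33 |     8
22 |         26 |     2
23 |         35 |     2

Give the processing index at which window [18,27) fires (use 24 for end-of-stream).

i=0 t=0 v=7: → [0,9); WM=0
i=1 t=1 v=3: → [0,9); WM=1
i=2 t=2 v=7: → [0,9); WM=2
i=3 t=4 v=6: → [0,9); WM=4
i=4 t=7 v=3: → [0,9); WM=7
i=5 t=10 v=9: → [9,18); WM=10; [0,9) fires=7
i=6 t=3 v=6: DROP (t<10-3); WM=10
i=7 t=11 v=8: → [9,18); WM=11
i=8 t=17 v=9: → [9,18); WM=17
i=9 t=18 v=7: → [18,27); WM=18; [9,18) fires=9
i=10 t=19 v=2: → [18,27); WM=19
i=11 t=19 v=7: → [18,27); WM=19
i=12 t=19 v=2: → [18,27); WM=19
i=13 t=24 v=2: → [18,27); WM=24
i=14 t=26 v=3: → [18,27); WM=26
i=15 t=28 v=5: → [27,36); WM=28; [18,27) fires=7
i=16 t=31 v=9: → [27,36); WM=31
i=17 t=33 v=3: → [27,36); WM=33
i=18 t=28 v=8: DROP (t<33-3); WM=33
i=19 t=28 v=7: DROP (t<33-3); WM=33
i=20 t=34 v=6: → [27,36); WM=34
i=21 t=33 v=8: → [27,36); WM=34
i=22 t=26 v=2: DROP (t<34-3); WM=34
i=23 t=35 v=2: → [27,36); WM=35

15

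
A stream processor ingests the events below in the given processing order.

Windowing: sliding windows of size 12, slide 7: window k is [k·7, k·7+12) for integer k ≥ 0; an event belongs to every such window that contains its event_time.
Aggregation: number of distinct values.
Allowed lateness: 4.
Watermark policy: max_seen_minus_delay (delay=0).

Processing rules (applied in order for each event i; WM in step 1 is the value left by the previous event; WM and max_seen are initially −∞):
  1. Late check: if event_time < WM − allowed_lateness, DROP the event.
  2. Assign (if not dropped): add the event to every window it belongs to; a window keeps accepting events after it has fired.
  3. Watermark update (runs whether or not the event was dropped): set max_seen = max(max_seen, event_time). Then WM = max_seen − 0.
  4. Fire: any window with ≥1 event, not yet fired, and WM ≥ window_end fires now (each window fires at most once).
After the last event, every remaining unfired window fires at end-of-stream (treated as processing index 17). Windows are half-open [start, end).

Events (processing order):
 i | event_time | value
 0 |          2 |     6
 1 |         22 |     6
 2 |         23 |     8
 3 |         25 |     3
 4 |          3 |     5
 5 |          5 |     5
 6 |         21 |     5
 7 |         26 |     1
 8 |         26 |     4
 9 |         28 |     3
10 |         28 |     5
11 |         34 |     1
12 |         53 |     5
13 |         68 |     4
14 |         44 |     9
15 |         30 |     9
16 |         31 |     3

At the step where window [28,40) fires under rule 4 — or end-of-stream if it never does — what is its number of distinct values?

3

i=0 t=2 v=6: → [0,12); WM=2
i=1 t=22 v=6: → [21,33),[14,26); WM=22; [0,12) fires=1
i=2 t=23 v=8: → [21,33),[14,26); WM=23
i=3 t=25 v=3: → [21,33),[14,26); WM=25
i=4 t=3 v=5: DROP (t<25-4); WM=25
i=5 t=5 v=5: DROP (t<25-4); WM=25
i=6 t=21 v=5: → [21,33),[14,26); WM=25
i=7 t=26 v=1: → [21,33); WM=26; [14,26) fires=4
i=8 t=26 v=4: → [21,33); WM=26
i=9 t=28 v=3: → [28,40),[21,33); WM=28
i=10 t=28 v=5: → [28,40),[21,33); WM=28
i=11 t=34 v=1: → [28,40); WM=34; [21,33) fires=6
i=12 t=53 v=5: → [49,61),[42,54); WM=53; [28,40) fires=3
i=13 t=68 v=4: → [63,75); WM=68; [42,54) fires=1 [49,61) fires=1
i=14 t=44 v=9: DROP (t<68-4); WM=68
i=15 t=30 v=9: DROP (t<68-4); WM=68
i=16 t=31 v=3: DROP (t<68-4); WM=68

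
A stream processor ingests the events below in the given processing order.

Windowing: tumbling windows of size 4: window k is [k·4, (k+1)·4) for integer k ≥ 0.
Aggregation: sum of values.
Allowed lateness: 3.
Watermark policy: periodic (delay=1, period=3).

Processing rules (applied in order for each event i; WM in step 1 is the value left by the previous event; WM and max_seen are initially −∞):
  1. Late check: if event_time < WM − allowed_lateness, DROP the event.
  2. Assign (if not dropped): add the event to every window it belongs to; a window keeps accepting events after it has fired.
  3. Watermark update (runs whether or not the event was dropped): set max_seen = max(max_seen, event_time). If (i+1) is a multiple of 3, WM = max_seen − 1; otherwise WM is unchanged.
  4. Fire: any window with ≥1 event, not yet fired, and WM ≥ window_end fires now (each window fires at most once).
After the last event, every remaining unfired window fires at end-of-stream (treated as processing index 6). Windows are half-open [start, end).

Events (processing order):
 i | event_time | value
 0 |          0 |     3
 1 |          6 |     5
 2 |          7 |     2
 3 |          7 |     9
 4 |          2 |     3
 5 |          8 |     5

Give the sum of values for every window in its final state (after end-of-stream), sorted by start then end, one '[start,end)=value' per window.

[0,4)=3 [4,8)=16 [8,12)=5

i=0 t=0 v=3: → [0,4); WM=−∞
i=1 t=6 v=5: → [4,8); WM=−∞
i=2 t=7 v=2: → [4,8); WM=6; [0,4) fires=3
i=3 t=7 v=9: → [4,8); WM=6
i=4 t=2 v=3: DROP (t<6-3); WM=6
i=5 t=8 v=5: → [8,12); WM=7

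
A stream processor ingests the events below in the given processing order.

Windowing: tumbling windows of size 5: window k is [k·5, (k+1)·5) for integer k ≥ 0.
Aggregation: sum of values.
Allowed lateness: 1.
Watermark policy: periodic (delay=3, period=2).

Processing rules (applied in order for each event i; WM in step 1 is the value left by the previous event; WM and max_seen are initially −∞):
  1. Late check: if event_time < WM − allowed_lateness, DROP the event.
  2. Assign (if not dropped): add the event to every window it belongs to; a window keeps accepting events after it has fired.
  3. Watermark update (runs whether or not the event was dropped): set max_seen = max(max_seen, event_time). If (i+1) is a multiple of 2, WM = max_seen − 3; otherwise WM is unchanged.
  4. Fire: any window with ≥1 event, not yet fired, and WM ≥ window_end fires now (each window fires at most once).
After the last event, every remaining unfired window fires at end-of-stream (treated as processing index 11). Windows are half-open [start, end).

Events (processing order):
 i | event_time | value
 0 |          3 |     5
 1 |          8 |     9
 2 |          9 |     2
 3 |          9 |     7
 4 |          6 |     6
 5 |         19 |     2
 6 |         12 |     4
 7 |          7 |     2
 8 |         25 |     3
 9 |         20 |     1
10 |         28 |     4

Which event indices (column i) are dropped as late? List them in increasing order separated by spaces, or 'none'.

6 7

i=0 t=3 v=5: → [0,5); WM=−∞
i=1 t=8 v=9: → [5,10); WM=5; [0,5) fires=5
i=2 t=9 v=2: → [5,10); WM=5
i=3 t=9 v=7: → [5,10); WM=6
i=4 t=6 v=6: → [5,10); WM=6
i=5 t=19 v=2: → [15,20); WM=16; [5,10) fires=24
i=6 t=12 v=4: DROP (t<16-1); WM=16
i=7 t=7 v=2: DROP (t<16-1); WM=16
i=8 t=25 v=3: → [25,30); WM=16
i=9 t=20 v=1: → [20,25); WM=22; [15,20) fires=2
i=10 t=28 v=4: → [25,30); WM=22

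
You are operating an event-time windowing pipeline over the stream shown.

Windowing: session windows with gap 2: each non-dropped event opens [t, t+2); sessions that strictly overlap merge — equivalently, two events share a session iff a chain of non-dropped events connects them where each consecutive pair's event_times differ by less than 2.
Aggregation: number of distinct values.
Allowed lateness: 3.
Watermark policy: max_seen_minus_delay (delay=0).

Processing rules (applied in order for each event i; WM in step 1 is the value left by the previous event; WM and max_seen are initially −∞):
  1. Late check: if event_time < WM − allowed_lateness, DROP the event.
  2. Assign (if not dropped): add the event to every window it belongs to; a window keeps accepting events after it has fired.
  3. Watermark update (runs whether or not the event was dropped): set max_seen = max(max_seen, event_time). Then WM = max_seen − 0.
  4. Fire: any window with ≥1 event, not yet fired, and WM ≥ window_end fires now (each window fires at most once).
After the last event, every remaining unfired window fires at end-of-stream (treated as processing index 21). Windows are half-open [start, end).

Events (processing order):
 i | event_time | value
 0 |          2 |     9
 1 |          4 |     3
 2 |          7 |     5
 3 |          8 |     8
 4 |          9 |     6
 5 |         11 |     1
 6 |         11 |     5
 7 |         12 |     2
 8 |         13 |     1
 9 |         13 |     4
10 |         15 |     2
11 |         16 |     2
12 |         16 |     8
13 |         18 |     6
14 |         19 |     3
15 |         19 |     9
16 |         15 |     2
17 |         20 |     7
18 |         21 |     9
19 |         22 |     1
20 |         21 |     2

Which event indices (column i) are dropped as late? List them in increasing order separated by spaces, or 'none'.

i=0 t=2 v=9: → [2,4); WM=2
i=1 t=4 v=3: → [4,6); WM=4
i=2 t=7 v=5: → [7,9); WM=7
i=3 t=8 v=8: → [7,10); WM=8
i=4 t=9 v=6: → [7,11); WM=9
i=5 t=11 v=1: → [11,13); WM=11
i=6 t=11 v=5: → [11,13); WM=11
i=7 t=12 v=2: → [11,14); WM=12
i=8 t=13 v=1: → [11,15); WM=13
i=9 t=13 v=4: → [11,15); WM=13
i=10 t=15 v=2: → [15,17); WM=15
i=11 t=16 v=2: → [15,18); WM=16
i=12 t=16 v=8: → [15,18); WM=16
i=13 t=18 v=6: → [18,20); WM=18
i=14 t=19 v=3: → [18,21); WM=19
i=15 t=19 v=9: → [18,21); WM=19
i=16 t=15 v=2: DROP (t<19-3); WM=19
i=17 t=20 v=7: → [18,22); WM=20
i=18 t=21 v=9: → [18,23); WM=21
i=19 t=22 v=1: → [18,24); WM=22
i=20 t=21 v=2: → [18,24); WM=22

16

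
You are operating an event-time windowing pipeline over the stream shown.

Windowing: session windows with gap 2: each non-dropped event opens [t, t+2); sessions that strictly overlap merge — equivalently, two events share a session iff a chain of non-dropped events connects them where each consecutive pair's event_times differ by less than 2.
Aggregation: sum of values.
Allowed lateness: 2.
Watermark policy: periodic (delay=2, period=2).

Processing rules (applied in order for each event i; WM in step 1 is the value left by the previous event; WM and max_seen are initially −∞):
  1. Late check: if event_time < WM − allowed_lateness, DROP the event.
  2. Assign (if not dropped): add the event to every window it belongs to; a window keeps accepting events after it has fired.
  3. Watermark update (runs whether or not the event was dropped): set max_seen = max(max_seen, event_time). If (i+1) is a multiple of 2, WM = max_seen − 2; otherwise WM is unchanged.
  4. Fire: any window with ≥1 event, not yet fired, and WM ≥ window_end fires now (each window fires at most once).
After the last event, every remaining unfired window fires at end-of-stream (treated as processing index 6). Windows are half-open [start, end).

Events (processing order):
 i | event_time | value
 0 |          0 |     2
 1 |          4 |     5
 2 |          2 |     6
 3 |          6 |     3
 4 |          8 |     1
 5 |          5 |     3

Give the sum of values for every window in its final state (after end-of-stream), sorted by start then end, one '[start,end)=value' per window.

[0,2)=2 [2,4)=6 [4,8)=11 [8,10)=1

i=0 t=0 v=2: → [0,2); WM=−∞
i=1 t=4 v=5: → [4,6); WM=2
i=2 t=2 v=6: → [2,4); WM=2
i=3 t=6 v=3: → [6,8); WM=4
i=4 t=8 v=1: → [8,10); WM=4
i=5 t=5 v=3: → [4,8); WM=6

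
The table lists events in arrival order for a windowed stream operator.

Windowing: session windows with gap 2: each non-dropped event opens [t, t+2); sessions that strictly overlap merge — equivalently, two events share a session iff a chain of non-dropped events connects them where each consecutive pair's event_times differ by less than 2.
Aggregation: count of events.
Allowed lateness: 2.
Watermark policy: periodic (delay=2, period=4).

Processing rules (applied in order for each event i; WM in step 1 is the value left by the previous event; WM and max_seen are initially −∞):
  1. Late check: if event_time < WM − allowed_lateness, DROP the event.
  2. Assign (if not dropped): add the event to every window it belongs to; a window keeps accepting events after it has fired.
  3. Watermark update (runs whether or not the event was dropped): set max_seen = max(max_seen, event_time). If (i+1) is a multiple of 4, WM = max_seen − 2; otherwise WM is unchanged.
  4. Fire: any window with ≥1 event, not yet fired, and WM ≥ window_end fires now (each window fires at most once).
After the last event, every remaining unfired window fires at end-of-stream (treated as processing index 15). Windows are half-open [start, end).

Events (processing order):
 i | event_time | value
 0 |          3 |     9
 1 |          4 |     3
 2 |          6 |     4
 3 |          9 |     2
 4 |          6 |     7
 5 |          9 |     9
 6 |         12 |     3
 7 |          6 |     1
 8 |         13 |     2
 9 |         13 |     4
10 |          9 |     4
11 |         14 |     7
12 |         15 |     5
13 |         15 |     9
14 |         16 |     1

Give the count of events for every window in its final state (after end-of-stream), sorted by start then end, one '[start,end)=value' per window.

i=0 t=3 v=9: → [3,5); WM=−∞
i=1 t=4 v=3: → [3,6); WM=−∞
i=2 t=6 v=4: → [6,8); WM=−∞
i=3 t=9 v=2: → [9,11); WM=7
i=4 t=6 v=7: → [6,8); WM=7
i=5 t=9 v=9: → [9,11); WM=7
i=6 t=12 v=3: → [12,14); WM=7
i=7 t=6 v=1: → [6,8); WM=10
i=8 t=13 v=2: → [12,15); WM=10
i=9 t=13 v=4: → [12,15); WM=10
i=10 t=9 v=4: → [9,11); WM=10
i=11 t=14 v=7: → [12,16); WM=12
i=12 t=15 v=5: → [12,17); WM=12
i=13 t=15 v=9: → [12,17); WM=12
i=14 t=16 v=1: → [12,18); WM=12

[3,6)=2 [6,8)=3 [9,11)=3 [12,18)=7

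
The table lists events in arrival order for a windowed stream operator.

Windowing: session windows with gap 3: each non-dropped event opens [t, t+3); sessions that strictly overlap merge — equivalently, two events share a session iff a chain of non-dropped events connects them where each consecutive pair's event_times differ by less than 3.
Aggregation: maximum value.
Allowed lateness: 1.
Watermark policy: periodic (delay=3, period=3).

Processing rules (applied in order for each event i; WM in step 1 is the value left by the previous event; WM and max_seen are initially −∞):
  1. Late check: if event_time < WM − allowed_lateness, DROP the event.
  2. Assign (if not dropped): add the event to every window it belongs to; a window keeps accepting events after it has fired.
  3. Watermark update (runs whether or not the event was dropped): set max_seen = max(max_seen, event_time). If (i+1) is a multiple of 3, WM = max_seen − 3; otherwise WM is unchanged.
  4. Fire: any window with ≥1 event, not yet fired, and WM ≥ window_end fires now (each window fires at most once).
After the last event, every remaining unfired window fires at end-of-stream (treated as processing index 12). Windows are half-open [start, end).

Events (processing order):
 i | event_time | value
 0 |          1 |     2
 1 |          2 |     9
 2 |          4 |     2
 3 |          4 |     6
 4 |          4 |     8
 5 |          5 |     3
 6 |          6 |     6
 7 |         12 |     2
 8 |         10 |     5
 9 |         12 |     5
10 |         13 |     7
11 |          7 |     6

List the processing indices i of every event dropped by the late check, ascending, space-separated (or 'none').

i=0 t=1 v=2: → [1,4); WM=−∞
i=1 t=2 v=9: → [1,5); WM=−∞
i=2 t=4 v=2: → [1,7); WM=1
i=3 t=4 v=6: → [1,7); WM=1
i=4 t=4 v=8: → [1,7); WM=1
i=5 t=5 v=3: → [1,8); WM=2
i=6 t=6 v=6: → [1,9); WM=2
i=7 t=12 v=2: → [12,15); WM=2
i=8 t=10 v=5: → [10,15); WM=9
i=9 t=12 v=5: → [10,15); WM=9
i=10 t=13 v=7: → [10,16); WM=9
i=11 t=7 v=6: DROP (t<9-1); WM=10

11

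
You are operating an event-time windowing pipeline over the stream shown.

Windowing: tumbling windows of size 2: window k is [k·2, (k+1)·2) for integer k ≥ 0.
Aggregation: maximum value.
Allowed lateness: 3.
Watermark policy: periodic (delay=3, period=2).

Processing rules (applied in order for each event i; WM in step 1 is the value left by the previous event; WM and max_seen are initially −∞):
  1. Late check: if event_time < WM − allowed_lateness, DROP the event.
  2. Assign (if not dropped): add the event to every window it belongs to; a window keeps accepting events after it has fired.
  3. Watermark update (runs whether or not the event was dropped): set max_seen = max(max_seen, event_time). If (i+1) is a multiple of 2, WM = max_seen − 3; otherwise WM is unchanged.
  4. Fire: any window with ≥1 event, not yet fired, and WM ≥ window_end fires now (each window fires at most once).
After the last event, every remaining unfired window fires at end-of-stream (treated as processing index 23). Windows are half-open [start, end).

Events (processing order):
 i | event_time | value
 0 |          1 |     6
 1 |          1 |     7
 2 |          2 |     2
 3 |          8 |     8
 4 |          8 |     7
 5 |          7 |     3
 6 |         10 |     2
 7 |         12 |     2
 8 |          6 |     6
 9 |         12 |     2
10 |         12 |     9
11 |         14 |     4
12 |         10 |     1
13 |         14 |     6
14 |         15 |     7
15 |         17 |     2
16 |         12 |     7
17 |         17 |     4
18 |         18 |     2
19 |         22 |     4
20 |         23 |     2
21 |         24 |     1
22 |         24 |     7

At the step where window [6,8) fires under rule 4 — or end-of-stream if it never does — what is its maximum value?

i=0 t=1 v=6: → [0,2); WM=−∞
i=1 t=1 v=7: → [0,2); WM=-2
i=2 t=2 v=2: → [2,4); WM=-2
i=3 t=8 v=8: → [8,10); WM=5; [0,2) fires=7 [2,4) fires=2
i=4 t=8 v=7: → [8,10); WM=5
i=5 t=7 v=3: → [6,8); WM=5
i=6 t=10 v=2: → [10,12); WM=5
i=7 t=12 v=2: → [12,14); WM=9; [6,8) fires=3
i=8 t=6 v=6: → [6,8); WM=9
i=9 t=12 v=2: → [12,14); WM=9
i=10 t=12 v=9: → [12,14); WM=9
i=11 t=14 v=4: → [14,16); WM=11; [8,10) fires=8
i=12 t=10 v=1: → [10,12); WM=11
i=13 t=14 v=6: → [14,16); WM=11
i=14 t=15 v=7: → [14,16); WM=11
i=15 t=17 v=2: → [16,18); WM=14; [10,12) fires=2 [12,14) fires=9
i=16 t=12 v=7: → [12,14); WM=14
i=17 t=17 v=4: → [16,18); WM=14
i=18 t=18 v=2: → [18,20); WM=14
i=19 t=22 v=4: → [22,24); WM=19; [14,16) fires=7 [16,18) fires=4
i=20 t=23 v=2: → [22,24); WM=19
i=21 t=24 v=1: → [24,26); WM=21; [18,20) fires=2
i=22 t=24 v=7: → [24,26); WM=21

3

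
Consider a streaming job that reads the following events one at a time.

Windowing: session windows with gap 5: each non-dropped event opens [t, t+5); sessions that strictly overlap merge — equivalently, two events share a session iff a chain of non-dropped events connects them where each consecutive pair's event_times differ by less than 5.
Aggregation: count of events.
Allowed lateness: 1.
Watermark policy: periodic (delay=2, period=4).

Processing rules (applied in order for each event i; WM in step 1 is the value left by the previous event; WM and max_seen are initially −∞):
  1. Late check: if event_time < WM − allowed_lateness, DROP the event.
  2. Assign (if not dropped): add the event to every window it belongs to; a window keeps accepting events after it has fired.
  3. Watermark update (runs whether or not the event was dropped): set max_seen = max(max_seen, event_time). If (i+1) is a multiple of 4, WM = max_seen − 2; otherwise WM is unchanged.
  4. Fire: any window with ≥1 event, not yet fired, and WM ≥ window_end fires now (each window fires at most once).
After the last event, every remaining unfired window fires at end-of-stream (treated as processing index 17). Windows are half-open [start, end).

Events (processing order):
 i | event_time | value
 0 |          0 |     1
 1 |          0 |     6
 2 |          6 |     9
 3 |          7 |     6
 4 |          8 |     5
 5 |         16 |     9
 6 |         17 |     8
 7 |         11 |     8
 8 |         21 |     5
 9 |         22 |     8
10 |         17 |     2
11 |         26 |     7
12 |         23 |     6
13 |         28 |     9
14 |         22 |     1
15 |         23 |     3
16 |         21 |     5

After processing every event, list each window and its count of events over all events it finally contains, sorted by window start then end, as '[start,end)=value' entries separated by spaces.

[0,5)=2 [6,16)=4 [16,33)=9

i=0 t=0 v=1: → [0,5); WM=−∞
i=1 t=0 v=6: → [0,5); WM=−∞
i=2 t=6 v=9: → [6,11); WM=−∞
i=3 t=7 v=6: → [6,12); WM=5
i=4 t=8 v=5: → [6,13); WM=5
i=5 t=16 v=9: → [16,21); WM=5
i=6 t=17 v=8: → [16,22); WM=5
i=7 t=11 v=8: → [6,16); WM=15
i=8 t=21 v=5: → [16,26); WM=15
i=9 t=22 v=8: → [16,27); WM=15
i=10 t=17 v=2: → [16,27); WM=15
i=11 t=26 v=7: → [16,31); WM=24
i=12 t=23 v=6: → [16,31); WM=24
i=13 t=28 v=9: → [16,33); WM=24
i=14 t=22 v=1: DROP (t<24-1); WM=24
i=15 t=23 v=3: → [16,33); WM=26
i=16 t=21 v=5: DROP (t<26-1); WM=26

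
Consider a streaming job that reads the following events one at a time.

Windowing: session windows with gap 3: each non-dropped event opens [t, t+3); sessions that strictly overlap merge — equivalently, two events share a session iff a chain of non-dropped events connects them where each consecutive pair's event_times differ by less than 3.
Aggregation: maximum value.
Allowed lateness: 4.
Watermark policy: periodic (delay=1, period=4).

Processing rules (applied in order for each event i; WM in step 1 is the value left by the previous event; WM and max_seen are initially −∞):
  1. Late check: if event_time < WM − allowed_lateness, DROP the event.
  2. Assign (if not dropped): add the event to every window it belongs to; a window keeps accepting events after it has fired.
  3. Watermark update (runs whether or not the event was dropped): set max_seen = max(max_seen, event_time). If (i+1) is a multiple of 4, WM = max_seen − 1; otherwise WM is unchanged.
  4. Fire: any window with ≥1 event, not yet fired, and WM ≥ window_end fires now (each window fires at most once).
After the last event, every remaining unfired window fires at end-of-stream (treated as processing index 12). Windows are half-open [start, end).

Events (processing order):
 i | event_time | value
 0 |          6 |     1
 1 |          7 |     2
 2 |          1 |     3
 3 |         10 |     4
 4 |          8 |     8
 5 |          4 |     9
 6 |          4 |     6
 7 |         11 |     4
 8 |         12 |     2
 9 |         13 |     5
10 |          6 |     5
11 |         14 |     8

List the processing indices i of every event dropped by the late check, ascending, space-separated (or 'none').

i=0 t=6 v=1: → [6,9); WM=−∞
i=1 t=7 v=2: → [6,10); WM=−∞
i=2 t=1 v=3: → [1,4); WM=−∞
i=3 t=10 v=4: → [10,13); WM=9
i=4 t=8 v=8: → [6,13); WM=9
i=5 t=4 v=9: DROP (t<9-4); WM=9
i=6 t=4 v=6: DROP (t<9-4); WM=9
i=7 t=11 v=4: → [6,14); WM=10
i=8 t=12 v=2: → [6,15); WM=10
i=9 t=13 v=5: → [6,16); WM=10
i=10 t=6 v=5: → [6,16); WM=10
i=11 t=14 v=8: → [6,17); WM=13

5 6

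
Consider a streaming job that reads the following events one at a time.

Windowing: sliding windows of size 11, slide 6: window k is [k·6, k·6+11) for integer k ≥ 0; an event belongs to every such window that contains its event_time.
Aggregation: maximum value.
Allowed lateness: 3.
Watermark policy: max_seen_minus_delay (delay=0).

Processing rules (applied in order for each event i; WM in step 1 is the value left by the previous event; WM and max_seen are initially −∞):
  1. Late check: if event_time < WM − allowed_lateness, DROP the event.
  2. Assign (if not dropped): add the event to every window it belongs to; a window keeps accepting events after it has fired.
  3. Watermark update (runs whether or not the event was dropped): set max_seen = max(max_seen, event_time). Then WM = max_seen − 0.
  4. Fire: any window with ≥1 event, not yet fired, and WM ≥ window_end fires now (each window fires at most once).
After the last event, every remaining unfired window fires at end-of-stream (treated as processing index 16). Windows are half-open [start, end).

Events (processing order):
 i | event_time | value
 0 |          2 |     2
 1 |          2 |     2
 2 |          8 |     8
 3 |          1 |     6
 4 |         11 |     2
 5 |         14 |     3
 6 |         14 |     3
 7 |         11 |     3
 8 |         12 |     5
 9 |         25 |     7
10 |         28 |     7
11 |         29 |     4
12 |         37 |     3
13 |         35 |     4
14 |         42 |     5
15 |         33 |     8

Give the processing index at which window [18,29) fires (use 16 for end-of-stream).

11

i=0 t=2 v=2: → [0,11); WM=2
i=1 t=2 v=2: → [0,11); WM=2
i=2 t=8 v=8: → [6,17),[0,11); WM=8
i=3 t=1 v=6: DROP (t<8-3); WM=8
i=4 t=11 v=2: → [6,17); WM=11; [0,11) fires=8
i=5 t=14 v=3: → [12,23),[6,17); WM=14
i=6 t=14 v=3: → [12,23),[6,17); WM=14
i=7 t=11 v=3: → [6,17); WM=14
i=8 t=12 v=5: → [12,23),[6,17); WM=14
i=9 t=25 v=7: → [24,35),[18,29); WM=25; [6,17) fires=8 [12,23) fires=5
i=10 t=28 v=7: → [24,35),[18,29); WM=28
i=11 t=29 v=4: → [24,35); WM=29; [18,29) fires=7
i=12 t=37 v=3: → [36,47),[30,41); WM=37; [24,35) fires=7
i=13 t=35 v=4: → [30,41); WM=37
i=14 t=42 v=5: → [42,53),[36,47); WM=42; [30,41) fires=4
i=15 t=33 v=8: DROP (t<42-3); WM=42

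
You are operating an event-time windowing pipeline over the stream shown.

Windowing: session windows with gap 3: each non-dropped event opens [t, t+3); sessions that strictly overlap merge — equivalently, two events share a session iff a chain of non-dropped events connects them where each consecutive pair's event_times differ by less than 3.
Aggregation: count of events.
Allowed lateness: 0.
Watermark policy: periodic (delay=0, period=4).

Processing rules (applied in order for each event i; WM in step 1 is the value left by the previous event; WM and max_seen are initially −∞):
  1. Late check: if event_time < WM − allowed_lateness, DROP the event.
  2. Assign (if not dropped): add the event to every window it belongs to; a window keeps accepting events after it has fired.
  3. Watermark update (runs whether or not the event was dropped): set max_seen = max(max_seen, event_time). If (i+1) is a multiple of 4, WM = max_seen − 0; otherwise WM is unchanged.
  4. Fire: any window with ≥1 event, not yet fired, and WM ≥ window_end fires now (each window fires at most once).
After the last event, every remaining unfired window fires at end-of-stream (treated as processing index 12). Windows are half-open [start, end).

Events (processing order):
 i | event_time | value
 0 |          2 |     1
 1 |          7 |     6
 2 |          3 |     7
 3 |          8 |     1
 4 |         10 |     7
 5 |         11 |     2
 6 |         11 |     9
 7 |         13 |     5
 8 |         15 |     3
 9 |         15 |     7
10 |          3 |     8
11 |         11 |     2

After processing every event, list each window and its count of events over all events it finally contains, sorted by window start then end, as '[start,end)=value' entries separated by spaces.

i=0 t=2 v=1: → [2,5); WM=−∞
i=1 t=7 v=6: → [7,10); WM=−∞
i=2 t=3 v=7: → [2,6); WM=−∞
i=3 t=8 v=1: → [7,11); WM=8
i=4 t=10 v=7: → [7,13); WM=8
i=5 t=11 v=2: → [7,14); WM=8
i=6 t=11 v=9: → [7,14); WM=8
i=7 t=13 v=5: → [7,16); WM=13
i=8 t=15 v=3: → [7,18); WM=13
i=9 t=15 v=7: → [7,18); WM=13
i=10 t=3 v=8: DROP (t<13-0); WM=13
i=11 t=11 v=2: DROP (t<13-0); WM=15

[2,6)=2 [7,18)=8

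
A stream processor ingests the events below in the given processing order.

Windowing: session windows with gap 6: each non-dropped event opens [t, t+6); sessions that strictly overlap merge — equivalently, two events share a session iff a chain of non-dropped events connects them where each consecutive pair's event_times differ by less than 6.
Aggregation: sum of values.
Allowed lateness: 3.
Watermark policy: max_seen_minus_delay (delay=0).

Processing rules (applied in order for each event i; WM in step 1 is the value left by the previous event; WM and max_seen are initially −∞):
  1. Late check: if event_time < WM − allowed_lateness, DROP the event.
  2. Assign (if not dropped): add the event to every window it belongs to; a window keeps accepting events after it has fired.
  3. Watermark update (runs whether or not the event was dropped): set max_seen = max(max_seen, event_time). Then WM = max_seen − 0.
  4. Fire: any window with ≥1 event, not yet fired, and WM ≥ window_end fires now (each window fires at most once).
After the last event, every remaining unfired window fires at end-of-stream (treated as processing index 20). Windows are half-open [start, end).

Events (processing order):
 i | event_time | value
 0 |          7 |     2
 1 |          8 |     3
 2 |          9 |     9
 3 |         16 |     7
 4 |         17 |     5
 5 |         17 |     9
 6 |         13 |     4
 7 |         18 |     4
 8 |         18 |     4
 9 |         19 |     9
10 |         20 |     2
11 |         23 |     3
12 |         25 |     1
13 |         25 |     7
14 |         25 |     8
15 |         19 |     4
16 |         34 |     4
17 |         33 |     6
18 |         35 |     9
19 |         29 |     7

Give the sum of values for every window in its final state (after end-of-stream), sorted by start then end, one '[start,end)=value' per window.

[7,15)=14 [16,31)=59 [33,41)=19

i=0 t=7 v=2: → [7,13); WM=7
i=1 t=8 v=3: → [7,14); WM=8
i=2 t=9 v=9: → [7,15); WM=9
i=3 t=16 v=7: → [16,22); WM=16
i=4 t=17 v=5: → [16,23); WM=17
i=5 t=17 v=9: → [16,23); WM=17
i=6 t=13 v=4: DROP (t<17-3); WM=17
i=7 t=18 v=4: → [16,24); WM=18
i=8 t=18 v=4: → [16,24); WM=18
i=9 t=19 v=9: → [16,25); WM=19
i=10 t=20 v=2: → [16,26); WM=20
i=11 t=23 v=3: → [16,29); WM=23
i=12 t=25 v=1: → [16,31); WM=25
i=13 t=25 v=7: → [16,31); WM=25
i=14 t=25 v=8: → [16,31); WM=25
i=15 t=19 v=4: DROP (t<25-3); WM=25
i=16 t=34 v=4: → [34,40); WM=34
i=17 t=33 v=6: → [33,40); WM=34
i=18 t=35 v=9: → [33,41); WM=35
i=19 t=29 v=7: DROP (t<35-3); WM=35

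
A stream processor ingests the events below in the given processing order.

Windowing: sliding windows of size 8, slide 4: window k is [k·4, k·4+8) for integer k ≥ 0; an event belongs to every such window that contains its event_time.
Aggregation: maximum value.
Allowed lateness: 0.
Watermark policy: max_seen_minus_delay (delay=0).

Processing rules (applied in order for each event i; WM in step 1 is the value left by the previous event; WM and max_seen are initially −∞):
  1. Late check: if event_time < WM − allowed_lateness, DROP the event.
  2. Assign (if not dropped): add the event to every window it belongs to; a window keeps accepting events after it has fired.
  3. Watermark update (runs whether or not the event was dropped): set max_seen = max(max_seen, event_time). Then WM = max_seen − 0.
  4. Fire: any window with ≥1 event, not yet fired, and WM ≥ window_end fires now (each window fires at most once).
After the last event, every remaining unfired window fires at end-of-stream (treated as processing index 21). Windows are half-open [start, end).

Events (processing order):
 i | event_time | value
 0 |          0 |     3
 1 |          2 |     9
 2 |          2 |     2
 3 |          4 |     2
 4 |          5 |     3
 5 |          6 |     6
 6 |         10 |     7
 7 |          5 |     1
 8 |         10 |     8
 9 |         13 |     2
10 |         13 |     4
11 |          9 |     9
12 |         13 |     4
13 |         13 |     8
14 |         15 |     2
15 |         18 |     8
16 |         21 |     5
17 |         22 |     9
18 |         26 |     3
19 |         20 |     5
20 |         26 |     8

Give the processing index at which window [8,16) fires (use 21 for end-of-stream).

i=0 t=0 v=3: → [0,8); WM=0
i=1 t=2 v=9: → [0,8); WM=2
i=2 t=2 v=2: → [0,8); WM=2
i=3 t=4 v=2: → [4,12),[0,8); WM=4
i=4 t=5 v=3: → [4,12),[0,8); WM=5
i=5 t=6 v=6: → [4,12),[0,8); WM=6
i=6 t=10 v=7: → [8,16),[4,12); WM=10; [0,8) fires=9
i=7 t=5 v=1: DROP (t<10-0); WM=10
i=8 t=10 v=8: → [8,16),[4,12); WM=10
i=9 t=13 v=2: → [12,20),[8,16); WM=13; [4,12) fires=8
i=10 t=13 v=4: → [12,20),[8,16); WM=13
i=11 t=9 v=9: DROP (t<13-0); WM=13
i=12 t=13 v=4: → [12,20),[8,16); WM=13
i=13 t=13 v=8: → [12,20),[8,16); WM=13
i=14 t=15 v=2: → [12,20),[8,16); WM=15
i=15 t=18 v=8: → [16,24),[12,20); WM=18; [8,16) fires=8
i=16 t=21 v=5: → [20,28),[16,24); WM=21; [12,20) fires=8
i=17 t=22 v=9: → [20,28),[16,24); WM=22
i=18 t=26 v=3: → [24,32),[20,28); WM=26; [16,24) fires=9
i=19 t=20 v=5: DROP (t<26-0); WM=26
i=20 t=26 v=8: → [24,32),[20,28); WM=26

15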